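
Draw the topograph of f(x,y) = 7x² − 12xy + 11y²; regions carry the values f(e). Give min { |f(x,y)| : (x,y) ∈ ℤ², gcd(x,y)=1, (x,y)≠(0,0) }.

translate: b→2 (≡-12 mod 14), so (7,-12,11)→(7,2,6)
flip: (7,2,6)→(6,-2,7)
reduced (well bottom): (6,-2,7) with a≤c, −a<b≤a
well minimum = a = 6

6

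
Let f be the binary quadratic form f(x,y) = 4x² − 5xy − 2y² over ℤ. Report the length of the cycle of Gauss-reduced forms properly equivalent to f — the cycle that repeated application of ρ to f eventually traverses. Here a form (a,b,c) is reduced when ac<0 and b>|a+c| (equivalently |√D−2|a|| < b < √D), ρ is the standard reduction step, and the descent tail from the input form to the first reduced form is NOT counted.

D = 57, ⌊√D⌋ = 7
descent: ρ → (-2,5,4)  [lands on river]
river: ρ → (4,3,-3)
river: ρ → (-3,3,4)
river: ρ → (4,5,-2)
river: ρ → (-2,7,1)
river: ρ → (1,7,-2)
ρ-cycle length = 6 (tail of 1 descent step not counted)

6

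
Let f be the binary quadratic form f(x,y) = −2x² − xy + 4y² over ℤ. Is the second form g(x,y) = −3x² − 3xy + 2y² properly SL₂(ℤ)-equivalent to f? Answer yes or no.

D₁ = 33, D₂ = 33
river cycle of f (length 4): (-2, 3, 3), (3, 3, -2), (-2, 5, 1), (1, 5, -2)
river cycle of g (length 4): (2, 3, -3), (-3, 3, 2), (2, 5, -1), (-1, 5, 2)
cycles differ ⇒ inequivalent

no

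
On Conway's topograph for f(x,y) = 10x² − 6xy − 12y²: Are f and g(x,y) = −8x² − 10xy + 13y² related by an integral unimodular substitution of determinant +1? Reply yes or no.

D₁ = 516, D₂ = 516
river cycle of f (length 10): (-12, 6, 10), (10, 14, -8), (-8, 18, 6), (6, 18, -8), (-8, 14, 10), (10, 6, -12), (-12, 18, 4), (4, 22, -2), (-2, 22, 4), (4, 18, -12)
river cycle of g (length 10): (13, 10, -8), (-8, 22, 1), (1, 22, -8), (-8, 10, 13), (13, 16, -5), (-5, 14, 16), (16, 18, -3), (-3, 18, 16), (16, 14, -5), (-5, 16, 13)
cycles differ ⇒ inequivalent

no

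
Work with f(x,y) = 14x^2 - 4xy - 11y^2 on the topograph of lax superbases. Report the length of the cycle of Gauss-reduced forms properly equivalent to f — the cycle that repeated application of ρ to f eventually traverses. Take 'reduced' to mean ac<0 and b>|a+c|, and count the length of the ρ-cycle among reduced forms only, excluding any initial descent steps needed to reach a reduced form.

D = 632, ⌊√D⌋ = 25
descent: ρ → (-11,4,14)  [lands on river]
river: ρ → (14,24,-1)
river: ρ → (-1,24,14)
river: ρ → (14,4,-11)
river: ρ → (-11,18,7)
river: ρ → (7,24,-2)
river: ρ → (-2,24,7)
river: ρ → (7,18,-11)
ρ-cycle length = 8 (tail of 1 descent step not counted)

8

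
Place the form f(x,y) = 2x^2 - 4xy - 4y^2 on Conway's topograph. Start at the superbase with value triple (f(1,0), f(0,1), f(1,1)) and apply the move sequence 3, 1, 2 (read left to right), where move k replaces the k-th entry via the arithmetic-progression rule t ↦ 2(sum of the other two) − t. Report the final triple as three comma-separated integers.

start (2,-4,-6) = (f(1,0),f(0,1),f(1,1))
replace slot 3: 2·(2+(-4)) − (-6) = 2 → (2,-4,2)
replace slot 1: 2·((-4)+2) − 2 = -6 → (-6,-4,2)
replace slot 2: 2·((-6)+2) − (-4) = -4 → (-6,-4,2)

-6,-4,2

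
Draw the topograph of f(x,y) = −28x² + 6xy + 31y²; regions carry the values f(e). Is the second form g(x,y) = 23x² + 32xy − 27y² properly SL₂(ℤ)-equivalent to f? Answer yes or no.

D₁ = 3508, D₂ = 3508
river cycle of f (length 22): (31, 56, -3), (-3, 58, 12), (12, 38, -43), (-43, 48, 7), (7, 50, -36), (-36, 22, 21), (21, 20, -37), (-37, 54, 4), (4, 58, -9), (-9, 50, 28), … (12 more)
river cycle of g (length 30): (-27, 22, 28), (28, 34, -21), (-21, 50, 12), (12, 46, -29), (-29, 12, 29), (29, 46, -12), (-12, 50, 21), (21, 34, -28), (-28, 22, 27), (27, 32, -23), … (20 more)
cycles differ ⇒ inequivalent

no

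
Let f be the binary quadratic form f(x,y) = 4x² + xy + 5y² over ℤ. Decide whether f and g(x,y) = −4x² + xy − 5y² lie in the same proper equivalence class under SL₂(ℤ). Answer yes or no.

D₁ = -79, D₂ = -79
f: reduced (well bottom): (4,1,5) with a≤c, −a<b≤a
g is negative-definite; reduce −g:
−g: reduced (well bottom): (4,-1,5) with a≤c, −a<b≤a
flip sign back: reduced form of g is (-4,1,-5)
reduced forms (4, 1, 5) vs (-4, 1, -5) ⇒ inequivalent

no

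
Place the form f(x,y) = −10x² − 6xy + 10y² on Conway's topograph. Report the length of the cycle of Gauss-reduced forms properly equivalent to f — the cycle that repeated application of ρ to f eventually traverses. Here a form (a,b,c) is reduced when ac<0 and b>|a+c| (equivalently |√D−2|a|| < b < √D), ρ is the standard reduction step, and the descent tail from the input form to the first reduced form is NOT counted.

D = 436, ⌊√D⌋ = 20
descent: ρ → (10,6,-10)  [lands on river]
river: ρ → (-10,14,6)
river: ρ → (6,10,-14)
river: ρ → (-14,18,2)
river: ρ → (2,18,-14)
river: ρ → (-14,10,6)
river: ρ → (6,14,-10)
river: ρ → (-10,6,10)
river: ρ → (10,14,-6)
river: ρ → (-6,10,14)
river: ρ → (14,18,-2)
river: ρ → (-2,18,14)
river: ρ → (14,10,-6)
river: ρ → (-6,14,10)
ρ-cycle length = 14 (tail of 1 descent step not counted)

14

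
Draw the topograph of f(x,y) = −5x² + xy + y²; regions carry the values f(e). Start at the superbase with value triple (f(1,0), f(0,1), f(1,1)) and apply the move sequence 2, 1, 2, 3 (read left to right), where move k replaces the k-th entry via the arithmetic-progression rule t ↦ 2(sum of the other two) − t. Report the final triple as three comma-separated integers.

start (-5,1,-3) = (f(1,0),f(0,1),f(1,1))
replace slot 2: 2·((-5)+(-3)) − 1 = -17 → (-5,-17,-3)
replace slot 1: 2·((-17)+(-3)) − (-5) = -35 → (-35,-17,-3)
replace slot 2: 2·((-35)+(-3)) − (-17) = -59 → (-35,-59,-3)
replace slot 3: 2·((-35)+(-59)) − (-3) = -185 → (-35,-59,-185)

-35,-59,-185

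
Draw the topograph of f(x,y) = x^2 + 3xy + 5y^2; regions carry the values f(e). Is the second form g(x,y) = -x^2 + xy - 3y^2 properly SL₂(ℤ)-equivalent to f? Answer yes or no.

D₁ = -11, D₂ = -11
f: translate: b→1 (≡3 mod 2), so (1,3,5)→(1,1,3)
f: reduced (well bottom): (1,1,3) with a≤c, −a<b≤a
g is negative-definite; reduce −g:
−g: translate: b→1 (≡-1 mod 2), so (1,-1,3)→(1,1,3)
−g: reduced (well bottom): (1,1,3) with a≤c, −a<b≤a
flip sign back: reduced form of g is (-1,-1,-3)
reduced forms (1, 1, 3) vs (-1, -1, -3) ⇒ inequivalent

no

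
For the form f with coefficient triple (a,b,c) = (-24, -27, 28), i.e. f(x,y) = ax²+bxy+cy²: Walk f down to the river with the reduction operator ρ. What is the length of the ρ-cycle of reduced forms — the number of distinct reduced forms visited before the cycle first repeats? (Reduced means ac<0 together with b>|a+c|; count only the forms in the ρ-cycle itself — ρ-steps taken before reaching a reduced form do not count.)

D = 3417, ⌊√D⌋ = 58
descent: ρ → (28,27,-24)  [lands on river]
river: ρ → (-24,21,31)
river: ρ → (31,41,-14)
river: ρ → (-14,43,28)
river: ρ → (28,13,-29)
river: ρ → (-29,45,12)
river: ρ → (12,51,-17)
river: ρ → (-17,51,12)
river: ρ → (12,45,-29)
river: ρ → (-29,13,28)
river: ρ → (28,43,-14)
river: ρ → (-14,41,31)
river: ρ → (31,21,-24)
river: ρ → (-24,27,28)
river: ρ → (28,29,-23)
river: ρ → (-23,17,34)
river: ρ → (34,51,-6)
river: ρ → (-6,57,7)
river: ρ → (7,55,-14)
river: ρ → (-14,57,3)
river: ρ → (3,57,-14)
river: ρ → (-14,55,7)
river: ρ → (7,57,-6)
river: ρ → (-6,51,34)
river: ρ → (34,17,-23)
river: ρ → (-23,29,28)
ρ-cycle length = 26 (tail of 1 descent step not counted)

26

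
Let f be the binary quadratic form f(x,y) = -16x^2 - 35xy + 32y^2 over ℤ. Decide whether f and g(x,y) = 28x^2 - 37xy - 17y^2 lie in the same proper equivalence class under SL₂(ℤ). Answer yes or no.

D₁ = 3273, D₂ = 3273
river cycle of f (length 52): (32, 35, -16), (-16, 29, 38), (38, 47, -7), (-7, 51, 24), (24, 45, -13), (-13, 33, 42), (42, 51, -4), (-4, 53, 29), (29, 5, -28), (-28, 51, 6), … (42 more)
river cycle of g (length 52): (-17, 37, 28), (28, 19, -26), (-26, 33, 21), (21, 51, -8), (-8, 45, 39), (39, 33, -14), (-14, 51, 12), (12, 45, -26), (-26, 7, 31), (31, 55, -2), … (42 more)
cycles differ ⇒ inequivalent

no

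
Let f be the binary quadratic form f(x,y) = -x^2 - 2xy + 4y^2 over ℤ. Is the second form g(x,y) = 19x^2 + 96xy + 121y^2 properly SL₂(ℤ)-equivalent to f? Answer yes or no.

D₁ = 20, D₂ = 20
river cycle of f (length 2): (-1, 4, 1), (1, 4, -1)
river cycle of g (length 2): (-1, 4, 1), (1, 4, -1)
cycles coincide ⇒ equivalent

yes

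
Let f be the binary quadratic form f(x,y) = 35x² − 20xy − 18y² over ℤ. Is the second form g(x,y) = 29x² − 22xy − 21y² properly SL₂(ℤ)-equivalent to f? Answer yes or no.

D₁ = 2920, D₂ = 2920
river cycle of f (length 6): (-18, 20, 35), (35, 50, -3), (-3, 52, 18), (18, 20, -35), (-35, 50, 3), (3, 52, -18)
river cycle of g (length 10): (-21, 22, 29), (29, 36, -14), (-14, 48, 11), (11, 40, -30), (-30, 20, 21), (21, 22, -29), (-29, 36, 14), (14, 48, -11), (-11, 40, 30), (30, 20, -21)
cycles differ ⇒ inequivalent

no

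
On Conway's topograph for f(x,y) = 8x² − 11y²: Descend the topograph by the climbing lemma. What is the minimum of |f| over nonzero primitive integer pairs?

descent: ρ → (-11,0,8)
descent: ρ → (8,16,-3)  [lands on river]
river: ρ → (-3,14,13)
river: ρ → (13,12,-4)
river: ρ → (-4,12,13)
river: ρ → (13,14,-3)
river: ρ → (-3,16,8)
closes: descent 2, river 6
min |a| on river = 3

3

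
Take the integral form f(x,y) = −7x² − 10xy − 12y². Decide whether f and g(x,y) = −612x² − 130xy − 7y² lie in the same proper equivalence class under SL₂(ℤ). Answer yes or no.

D₁ = -236, D₂ = -236
f is negative-definite; reduce −f:
−f: translate: b→-4 (≡10 mod 14), so (7,10,12)→(7,-4,9)
−f: reduced (well bottom): (7,-4,9) with a≤c, −a<b≤a
flip sign back: reduced form of f is (-7,4,-9)
g is negative-definite; reduce −g:
−g: flip: (612,130,7)→(7,-130,612)
−g: translate: b→-4 (≡-130 mod 14), so (7,-130,612)→(7,-4,9)
−g: reduced (well bottom): (7,-4,9) with a≤c, −a<b≤a
flip sign back: reduced form of g is (-7,4,-9)
reduced forms (-7, 4, -9) vs (-7, 4, -9) ⇒ equivalent

yes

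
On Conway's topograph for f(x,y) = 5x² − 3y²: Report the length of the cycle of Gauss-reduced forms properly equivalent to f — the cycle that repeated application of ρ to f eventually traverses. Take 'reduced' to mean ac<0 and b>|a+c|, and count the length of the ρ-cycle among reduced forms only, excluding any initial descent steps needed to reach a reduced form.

D = 60, ⌊√D⌋ = 7
descent: ρ → (-3,6,2)  [lands on river]
river: ρ → (2,6,-3)
ρ-cycle length = 2 (tail of 1 descent step not counted)

2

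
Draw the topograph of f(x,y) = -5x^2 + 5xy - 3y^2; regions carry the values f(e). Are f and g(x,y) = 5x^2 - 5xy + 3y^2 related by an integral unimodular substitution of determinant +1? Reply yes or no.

D₁ = -35, D₂ = -35
f is negative-definite; reduce −f:
−f: translate: b→5 (≡-5 mod 10), so (5,-5,3)→(5,5,3)
−f: flip: (5,5,3)→(3,-5,5)
−f: translate: b→1 (≡-5 mod 6), so (3,-5,5)→(3,1,3)
−f: reduced (well bottom): (3,1,3) with a≤c, −a<b≤a
flip sign back: reduced form of f is (-3,-1,-3)
g: translate: b→5 (≡-5 mod 10), so (5,-5,3)→(5,5,3)
g: flip: (5,5,3)→(3,-5,5)
g: translate: b→1 (≡-5 mod 6), so (3,-5,5)→(3,1,3)
g: reduced (well bottom): (3,1,3) with a≤c, −a<b≤a
reduced forms (-3, -1, -3) vs (3, 1, 3) ⇒ inequivalent

no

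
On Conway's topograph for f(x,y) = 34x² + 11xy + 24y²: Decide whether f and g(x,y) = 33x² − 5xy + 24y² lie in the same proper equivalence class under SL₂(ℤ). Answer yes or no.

D₁ = -3143, D₂ = -3143
f: flip: (34,11,24)→(24,-11,34)
f: reduced (well bottom): (24,-11,34) with a≤c, −a<b≤a
g: flip: (33,-5,24)→(24,5,33)
g: reduced (well bottom): (24,5,33) with a≤c, −a<b≤a
reduced forms (24, -11, 34) vs (24, 5, 33) ⇒ inequivalent

no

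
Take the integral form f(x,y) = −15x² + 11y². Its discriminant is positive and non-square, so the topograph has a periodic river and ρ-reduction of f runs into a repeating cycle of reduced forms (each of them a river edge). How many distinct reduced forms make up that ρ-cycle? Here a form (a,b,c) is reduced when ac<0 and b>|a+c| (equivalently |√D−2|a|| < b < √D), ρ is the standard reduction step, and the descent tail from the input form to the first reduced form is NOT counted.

D = 660, ⌊√D⌋ = 25
descent: ρ → (11,22,-4)  [lands on river]
river: ρ → (-4,18,21)
river: ρ → (21,24,-1)
river: ρ → (-1,24,21)
river: ρ → (21,18,-4)
river: ρ → (-4,22,11)
ρ-cycle length = 6 (tail of 1 descent step not counted)

6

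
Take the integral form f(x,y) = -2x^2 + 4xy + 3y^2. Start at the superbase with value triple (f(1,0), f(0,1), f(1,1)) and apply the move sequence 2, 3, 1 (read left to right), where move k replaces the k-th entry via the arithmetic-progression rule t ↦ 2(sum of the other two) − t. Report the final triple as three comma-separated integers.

start (-2,3,5) = (f(1,0),f(0,1),f(1,1))
replace slot 2: 2·((-2)+5) − 3 = 3 → (-2,3,5)
replace slot 3: 2·((-2)+3) − 5 = -3 → (-2,3,-3)
replace slot 1: 2·(3+(-3)) − (-2) = 2 → (2,3,-3)

2,3,-3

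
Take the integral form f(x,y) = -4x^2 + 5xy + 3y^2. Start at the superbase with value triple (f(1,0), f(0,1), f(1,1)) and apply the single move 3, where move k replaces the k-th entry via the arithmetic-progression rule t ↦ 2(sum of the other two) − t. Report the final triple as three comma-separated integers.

start (-4,3,4) = (f(1,0),f(0,1),f(1,1))
replace slot 3: 2·((-4)+3) − 4 = -6 → (-4,3,-6)

-4,3,-6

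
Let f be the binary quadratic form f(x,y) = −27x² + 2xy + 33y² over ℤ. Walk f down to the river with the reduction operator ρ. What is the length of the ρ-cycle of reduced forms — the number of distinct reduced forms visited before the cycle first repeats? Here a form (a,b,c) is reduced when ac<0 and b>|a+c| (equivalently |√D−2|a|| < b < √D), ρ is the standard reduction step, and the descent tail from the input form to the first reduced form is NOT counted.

D = 3568, ⌊√D⌋ = 59
descent: ρ → (33,-2,-27)
descent: ρ → (-27,56,4)  [lands on river]
river: ρ → (4,56,-27)
river: ρ → (-27,52,8)
river: ρ → (8,44,-51)
river: ρ → (-51,58,1)
river: ρ → (1,58,-51)
river: ρ → (-51,44,8)
river: ρ → (8,52,-27)
ρ-cycle length = 8 (tail of 2 descent steps not counted)

8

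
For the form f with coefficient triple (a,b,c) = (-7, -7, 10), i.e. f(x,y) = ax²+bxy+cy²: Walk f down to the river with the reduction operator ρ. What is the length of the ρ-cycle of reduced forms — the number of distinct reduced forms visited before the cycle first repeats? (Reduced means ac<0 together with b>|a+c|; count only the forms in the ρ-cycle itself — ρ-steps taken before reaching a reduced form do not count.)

D = 329, ⌊√D⌋ = 18
descent: ρ → (10,7,-7)  [lands on river]
river: ρ → (-7,7,10)
river: ρ → (10,13,-4)
river: ρ → (-4,11,13)
river: ρ → (13,15,-2)
river: ρ → (-2,17,5)
river: ρ → (5,13,-8)
river: ρ → (-8,3,10)
river: ρ → (10,17,-1)
river: ρ → (-1,17,10)
river: ρ → (10,3,-8)
river: ρ → (-8,13,5)
river: ρ → (5,17,-2)
river: ρ → (-2,15,13)
river: ρ → (13,11,-4)
river: ρ → (-4,13,10)
ρ-cycle length = 16 (tail of 1 descent step not counted)

16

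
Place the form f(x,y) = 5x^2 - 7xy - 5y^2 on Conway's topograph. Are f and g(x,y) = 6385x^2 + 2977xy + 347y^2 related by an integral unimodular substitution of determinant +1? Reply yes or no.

D₁ = 149, D₂ = 149
river cycle of f (length 10): (-5, 7, 5), (5, 3, -7), (-7, 11, 1), (1, 11, -7), (-7, 3, 5), (5, 7, -5), (-5, 3, 7), (7, 11, -1), (-1, 11, 7), (7, 3, -5)
river cycle of g (length 10): (5, 3, -7), (-7, 11, 1), (1, 11, -7), (-7, 3, 5), (5, 7, -5), (-5, 3, 7), (7, 11, -1), (-1, 11, 7), (7, 3, -5), (-5, 7, 5)
cycles coincide ⇒ equivalent

yes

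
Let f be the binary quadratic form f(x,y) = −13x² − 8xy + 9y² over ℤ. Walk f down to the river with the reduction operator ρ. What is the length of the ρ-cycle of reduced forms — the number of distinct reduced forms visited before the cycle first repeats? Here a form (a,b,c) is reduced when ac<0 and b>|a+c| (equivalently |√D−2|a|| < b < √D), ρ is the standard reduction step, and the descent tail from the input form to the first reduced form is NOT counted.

D = 532, ⌊√D⌋ = 23
descent: ρ → (9,8,-13)  [lands on river]
river: ρ → (-13,18,4)
river: ρ → (4,22,-3)
river: ρ → (-3,20,11)
river: ρ → (11,2,-12)
river: ρ → (-12,22,1)
river: ρ → (1,22,-12)
river: ρ → (-12,2,11)
river: ρ → (11,20,-3)
river: ρ → (-3,22,4)
river: ρ → (4,18,-13)
river: ρ → (-13,8,9)
river: ρ → (9,10,-12)
river: ρ → (-12,14,7)
river: ρ → (7,14,-12)
river: ρ → (-12,10,9)
ρ-cycle length = 16 (tail of 1 descent step not counted)

16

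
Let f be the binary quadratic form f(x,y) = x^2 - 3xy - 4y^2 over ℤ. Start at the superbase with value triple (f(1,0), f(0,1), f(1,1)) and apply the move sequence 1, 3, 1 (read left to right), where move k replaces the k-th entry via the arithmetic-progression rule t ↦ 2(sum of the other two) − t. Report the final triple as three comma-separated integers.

start (1,-4,-6) = (f(1,0),f(0,1),f(1,1))
replace slot 1: 2·((-4)+(-6)) − 1 = -21 → (-21,-4,-6)
replace slot 3: 2·((-21)+(-4)) − (-6) = -44 → (-21,-4,-44)
replace slot 1: 2·((-4)+(-44)) − (-21) = -75 → (-75,-4,-44)

-75,-4,-44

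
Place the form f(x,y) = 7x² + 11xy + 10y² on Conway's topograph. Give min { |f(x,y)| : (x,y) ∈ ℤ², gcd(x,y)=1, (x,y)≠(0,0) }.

translate: b→-3 (≡11 mod 14), so (7,11,10)→(7,-3,6)
flip: (7,-3,6)→(6,3,7)
reduced (well bottom): (6,3,7) with a≤c, −a<b≤a
well minimum = a = 6

6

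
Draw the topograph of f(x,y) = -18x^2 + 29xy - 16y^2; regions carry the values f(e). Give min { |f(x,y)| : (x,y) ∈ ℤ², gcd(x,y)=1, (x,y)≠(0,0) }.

translate: b→7 (≡-29 mod 36), so (18,-29,16)→(18,7,5)
flip: (18,7,5)→(5,-7,18)
translate: b→3 (≡-7 mod 10), so (5,-7,18)→(5,3,16)
reduced (well bottom): (5,3,16) with a≤c, −a<b≤a
well minimum |f| = |-5| = 5 (negative-definite)

5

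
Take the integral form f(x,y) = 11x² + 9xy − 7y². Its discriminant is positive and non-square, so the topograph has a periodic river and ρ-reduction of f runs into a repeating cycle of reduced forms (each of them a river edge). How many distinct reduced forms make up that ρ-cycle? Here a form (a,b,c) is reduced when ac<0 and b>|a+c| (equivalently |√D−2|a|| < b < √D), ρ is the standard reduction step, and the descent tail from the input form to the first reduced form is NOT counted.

D = 389, ⌊√D⌋ = 19
river: ρ → (-7,19,1)
river: ρ → (1,19,-7)
river: ρ → (-7,9,11)
river: ρ → (11,13,-5)
river: ρ → (-5,17,5)
river: ρ → (5,13,-11)
river: ρ → (-11,9,7)
river: ρ → (7,19,-1)
river: ρ → (-1,19,7)
river: ρ → (7,9,-11)
river: ρ → (-11,13,5)
river: ρ → (5,17,-5)
river: ρ → (-5,13,11)
river: ρ → (11,9,-7)
ρ-cycle length = 14 (tail of 0 descent steps not counted)

14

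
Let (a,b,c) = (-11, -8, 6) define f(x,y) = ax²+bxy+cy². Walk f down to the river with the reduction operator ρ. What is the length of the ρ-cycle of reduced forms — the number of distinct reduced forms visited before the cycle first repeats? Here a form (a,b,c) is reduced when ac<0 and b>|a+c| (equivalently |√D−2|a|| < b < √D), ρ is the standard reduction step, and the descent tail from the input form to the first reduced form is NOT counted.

D = 328, ⌊√D⌋ = 18
descent: ρ → (6,8,-11)  [lands on river]
river: ρ → (-11,14,3)
river: ρ → (3,16,-6)
river: ρ → (-6,8,11)
river: ρ → (11,14,-3)
river: ρ → (-3,16,6)
ρ-cycle length = 6 (tail of 1 descent step not counted)

6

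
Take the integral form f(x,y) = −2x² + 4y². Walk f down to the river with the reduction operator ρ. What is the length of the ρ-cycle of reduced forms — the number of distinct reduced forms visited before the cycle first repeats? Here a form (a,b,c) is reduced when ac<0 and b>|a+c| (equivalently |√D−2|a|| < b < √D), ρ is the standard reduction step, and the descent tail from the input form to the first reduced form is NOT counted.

D = 32, ⌊√D⌋ = 5
descent: ρ → (4,0,-2)
descent: ρ → (-2,4,2)  [lands on river]
river: ρ → (2,4,-2)
ρ-cycle length = 2 (tail of 2 descent steps not counted)

2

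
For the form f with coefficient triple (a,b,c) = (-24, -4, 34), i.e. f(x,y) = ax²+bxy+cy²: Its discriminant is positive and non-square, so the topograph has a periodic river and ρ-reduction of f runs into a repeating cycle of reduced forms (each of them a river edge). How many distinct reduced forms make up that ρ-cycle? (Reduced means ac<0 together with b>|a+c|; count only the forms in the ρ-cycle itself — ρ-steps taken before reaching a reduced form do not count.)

D = 3280, ⌊√D⌋ = 57
descent: ρ → (34,4,-24)
descent: ρ → (-24,44,14)  [lands on river]
river: ρ → (14,40,-30)
river: ρ → (-30,20,24)
river: ρ → (24,28,-26)
river: ρ → (-26,24,26)
river: ρ → (26,28,-24)
river: ρ → (-24,20,30)
river: ρ → (30,40,-14)
river: ρ → (-14,44,24)
river: ρ → (24,52,-6)
river: ρ → (-6,56,6)
river: ρ → (6,52,-24)
ρ-cycle length = 12 (tail of 2 descent steps not counted)

12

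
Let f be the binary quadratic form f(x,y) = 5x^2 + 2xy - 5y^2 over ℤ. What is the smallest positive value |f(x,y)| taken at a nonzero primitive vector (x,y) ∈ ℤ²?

river: ρ → (-5,8,2)
river: ρ → (2,8,-5)
river: ρ → (-5,2,5)
river: ρ → (5,8,-2)
river: ρ → (-2,8,5)
river: ρ → (5,2,-5)
closes: descent 0, river 6
min |a| on river = 2

2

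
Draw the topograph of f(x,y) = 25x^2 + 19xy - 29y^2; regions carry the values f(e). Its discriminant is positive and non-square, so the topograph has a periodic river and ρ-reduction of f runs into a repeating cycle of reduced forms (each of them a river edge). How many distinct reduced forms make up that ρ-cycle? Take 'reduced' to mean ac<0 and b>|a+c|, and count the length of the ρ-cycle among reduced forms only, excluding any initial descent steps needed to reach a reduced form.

D = 3261, ⌊√D⌋ = 57
river: ρ → (-29,39,15)
river: ρ → (15,51,-11)
river: ρ → (-11,37,43)
river: ρ → (43,49,-5)
river: ρ → (-5,51,33)
river: ρ → (33,15,-23)
river: ρ → (-23,31,25)
river: ρ → (25,19,-29)
ρ-cycle length = 8 (tail of 0 descent steps not counted)

8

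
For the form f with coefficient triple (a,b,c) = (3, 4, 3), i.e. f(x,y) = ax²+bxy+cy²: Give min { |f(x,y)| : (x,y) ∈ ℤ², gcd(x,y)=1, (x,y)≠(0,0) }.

translate: b→-2 (≡4 mod 6), so (3,4,3)→(3,-2,2)
flip: (3,-2,2)→(2,2,3)
reduced (well bottom): (2,2,3) with a≤c, −a<b≤a
well minimum = a = 2

2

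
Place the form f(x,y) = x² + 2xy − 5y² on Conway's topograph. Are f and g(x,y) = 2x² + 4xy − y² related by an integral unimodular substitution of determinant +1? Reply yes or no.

D₁ = 24, D₂ = 24
river cycle of f (length 2): (1, 4, -2), (-2, 4, 1)
river cycle of g (length 2): (-1, 4, 2), (2, 4, -1)
cycles differ ⇒ inequivalent

no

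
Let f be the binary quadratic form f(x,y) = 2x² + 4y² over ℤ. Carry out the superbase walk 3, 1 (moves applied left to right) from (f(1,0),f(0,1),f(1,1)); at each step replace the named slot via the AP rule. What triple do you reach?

start (2,4,6) = (f(1,0),f(0,1),f(1,1))
replace slot 3: 2·(2+4) − 6 = 6 → (2,4,6)
replace slot 1: 2·(4+6) − 2 = 18 → (18,4,6)

18,4,6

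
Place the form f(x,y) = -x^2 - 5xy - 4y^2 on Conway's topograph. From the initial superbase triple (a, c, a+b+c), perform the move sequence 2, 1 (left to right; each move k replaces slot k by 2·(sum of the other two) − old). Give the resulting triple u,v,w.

start (-1,-4,-10) = (f(1,0),f(0,1),f(1,1))
replace slot 2: 2·((-1)+(-10)) − (-4) = -18 → (-1,-18,-10)
replace slot 1: 2·((-18)+(-10)) − (-1) = -55 → (-55,-18,-10)

-55,-18,-10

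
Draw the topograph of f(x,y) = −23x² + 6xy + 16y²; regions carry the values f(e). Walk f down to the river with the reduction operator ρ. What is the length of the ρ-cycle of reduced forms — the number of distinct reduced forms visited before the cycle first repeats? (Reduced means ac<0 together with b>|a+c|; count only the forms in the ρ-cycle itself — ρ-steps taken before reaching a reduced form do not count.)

D = 1508, ⌊√D⌋ = 38
descent: ρ → (16,26,-13)  [lands on river]
river: ρ → (-13,26,16)
river: ρ → (16,38,-1)
river: ρ → (-1,38,16)
ρ-cycle length = 4 (tail of 1 descent step not counted)

4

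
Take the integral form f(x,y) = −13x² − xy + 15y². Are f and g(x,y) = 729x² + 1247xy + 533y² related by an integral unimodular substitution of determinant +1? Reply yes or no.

D₁ = 781, D₂ = 781
river cycle of f (length 18): (-13, 25, 3), (3, 23, -21), (-21, 19, 5), (5, 21, -17), (-17, 13, 9), (9, 23, -7), (-7, 19, 15), (15, 11, -11), (-11, 11, 15), (15, 19, -7), … (8 more)
river cycle of g (length 18): (-13, 25, 3), (3, 23, -21), (-21, 19, 5), (5, 21, -17), (-17, 13, 9), (9, 23, -7), (-7, 19, 15), (15, 11, -11), (-11, 11, 15), (15, 19, -7), … (8 more)
cycles coincide ⇒ equivalent

yes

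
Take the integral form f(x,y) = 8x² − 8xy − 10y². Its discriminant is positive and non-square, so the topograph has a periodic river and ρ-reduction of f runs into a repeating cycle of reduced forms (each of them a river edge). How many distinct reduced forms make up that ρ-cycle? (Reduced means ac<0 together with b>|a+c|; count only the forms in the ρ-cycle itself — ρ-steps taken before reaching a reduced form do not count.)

D = 384, ⌊√D⌋ = 19
descent: ρ → (-10,8,8)  [lands on river]
river: ρ → (8,8,-10)
river: ρ → (-10,12,6)
river: ρ → (6,12,-10)
ρ-cycle length = 4 (tail of 1 descent step not counted)

4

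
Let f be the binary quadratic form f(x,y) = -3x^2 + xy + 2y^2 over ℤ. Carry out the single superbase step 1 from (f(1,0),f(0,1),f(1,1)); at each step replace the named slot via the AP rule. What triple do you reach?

start (-3,2,0) = (f(1,0),f(0,1),f(1,1))
replace slot 1: 2·(2+0) − (-3) = 7 → (7,2,0)

7,2,0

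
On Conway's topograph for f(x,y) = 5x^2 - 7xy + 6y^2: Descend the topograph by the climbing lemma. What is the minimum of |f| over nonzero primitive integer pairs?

translate: b→3 (≡-7 mod 10), so (5,-7,6)→(5,3,4)
flip: (5,3,4)→(4,-3,5)
reduced (well bottom): (4,-3,5) with a≤c, −a<b≤a
well minimum = a = 4

4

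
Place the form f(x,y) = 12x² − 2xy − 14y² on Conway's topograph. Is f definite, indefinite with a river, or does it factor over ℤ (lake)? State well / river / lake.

D = b²−4ac = (-2)² − 4·12·(-14) = 676
D = 26² is a perfect square ⇒ form factors over ℤ ⇒ lakes

lake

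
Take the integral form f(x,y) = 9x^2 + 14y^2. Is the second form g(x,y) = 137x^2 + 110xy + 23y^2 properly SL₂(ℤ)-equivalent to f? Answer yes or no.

D₁ = -504, D₂ = -504
f: reduced (well bottom): (9,0,14) with a≤c, −a<b≤a
g: flip: (137,110,23)→(23,-110,137)
g: translate: b→-18 (≡-110 mod 46), so (23,-110,137)→(23,-18,9)
g: flip: (23,-18,9)→(9,18,23)
g: translate: b→0 (≡18 mod 18), so (9,18,23)→(9,0,14)
g: reduced (well bottom): (9,0,14) with a≤c, −a<b≤a
reduced forms (9, 0, 14) vs (9, 0, 14) ⇒ equivalent

yes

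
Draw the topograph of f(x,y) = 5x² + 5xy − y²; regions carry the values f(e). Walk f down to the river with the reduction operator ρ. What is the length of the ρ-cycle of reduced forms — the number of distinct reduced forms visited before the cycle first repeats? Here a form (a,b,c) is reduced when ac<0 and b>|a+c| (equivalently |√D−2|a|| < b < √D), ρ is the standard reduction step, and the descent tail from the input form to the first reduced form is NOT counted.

D = 45, ⌊√D⌋ = 6
river: ρ → (-1,5,5)
river: ρ → (5,5,-1)
ρ-cycle length = 2 (tail of 0 descent steps not counted)

2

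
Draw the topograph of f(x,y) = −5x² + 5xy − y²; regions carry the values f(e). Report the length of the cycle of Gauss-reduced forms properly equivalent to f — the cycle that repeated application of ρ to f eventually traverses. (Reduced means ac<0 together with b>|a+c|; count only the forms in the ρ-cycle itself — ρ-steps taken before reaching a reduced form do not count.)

D = 5, ⌊√D⌋ = 2
descent: ρ → (-1,1,1)  [lands on river]
river: ρ → (1,1,-1)
ρ-cycle length = 2 (tail of 1 descent step not counted)

2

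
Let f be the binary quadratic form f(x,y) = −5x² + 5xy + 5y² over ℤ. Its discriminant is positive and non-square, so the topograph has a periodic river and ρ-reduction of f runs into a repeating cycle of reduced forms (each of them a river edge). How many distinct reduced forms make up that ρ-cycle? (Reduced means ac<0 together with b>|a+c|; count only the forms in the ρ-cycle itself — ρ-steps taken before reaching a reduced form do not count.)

D = 125, ⌊√D⌋ = 11
river: ρ → (5,5,-5)
river: ρ → (-5,5,5)
ρ-cycle length = 2 (tail of 0 descent steps not counted)

2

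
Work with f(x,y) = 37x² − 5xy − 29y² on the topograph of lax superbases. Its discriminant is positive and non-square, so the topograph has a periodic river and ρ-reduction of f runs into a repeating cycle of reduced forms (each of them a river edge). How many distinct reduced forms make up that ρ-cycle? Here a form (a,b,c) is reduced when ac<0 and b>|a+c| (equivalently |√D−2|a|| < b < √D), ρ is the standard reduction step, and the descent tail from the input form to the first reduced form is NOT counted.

D = 4317, ⌊√D⌋ = 65
descent: ρ → (-29,63,3)  [lands on river]
river: ρ → (3,63,-29)
river: ρ → (-29,53,13)
river: ρ → (13,51,-33)
river: ρ → (-33,15,31)
river: ρ → (31,47,-17)
river: ρ → (-17,55,19)
river: ρ → (19,59,-11)
river: ρ → (-11,51,39)
river: ρ → (39,27,-23)
river: ρ → (-23,65,1)
river: ρ → (1,65,-23)
river: ρ → (-23,27,39)
river: ρ → (39,51,-11)
river: ρ → (-11,59,19)
river: ρ → (19,55,-17)
river: ρ → (-17,47,31)
river: ρ → (31,15,-33)
river: ρ → (-33,51,13)
river: ρ → (13,53,-29)
ρ-cycle length = 20 (tail of 1 descent step not counted)

20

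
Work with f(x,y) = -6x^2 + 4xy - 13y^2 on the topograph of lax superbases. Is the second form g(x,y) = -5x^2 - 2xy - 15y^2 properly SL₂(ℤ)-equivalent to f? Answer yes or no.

D₁ = -296, D₂ = -296
f is negative-definite; reduce −f:
−f: reduced (well bottom): (6,-4,13) with a≤c, −a<b≤a
flip sign back: reduced form of f is (-6,4,-13)
g is negative-definite; reduce −g:
−g: reduced (well bottom): (5,2,15) with a≤c, −a<b≤a
flip sign back: reduced form of g is (-5,-2,-15)
reduced forms (-6, 4, -13) vs (-5, -2, -15) ⇒ inequivalent

no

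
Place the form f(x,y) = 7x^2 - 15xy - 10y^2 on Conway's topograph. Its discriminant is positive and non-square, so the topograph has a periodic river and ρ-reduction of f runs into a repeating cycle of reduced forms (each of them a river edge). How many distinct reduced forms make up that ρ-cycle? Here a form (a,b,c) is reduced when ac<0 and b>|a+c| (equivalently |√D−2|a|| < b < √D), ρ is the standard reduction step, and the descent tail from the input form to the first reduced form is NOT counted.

D = 505, ⌊√D⌋ = 22
descent: ρ → (-10,15,7)  [lands on river]
river: ρ → (7,13,-12)
river: ρ → (-12,11,8)
river: ρ → (8,21,-2)
river: ρ → (-2,19,18)
river: ρ → (18,17,-3)
river: ρ → (-3,19,12)
river: ρ → (12,5,-10)
ρ-cycle length = 8 (tail of 1 descent step not counted)

8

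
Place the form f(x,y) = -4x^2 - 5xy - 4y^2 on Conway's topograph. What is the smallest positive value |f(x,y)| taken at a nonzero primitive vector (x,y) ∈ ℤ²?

translate: b→-3 (≡5 mod 8), so (4,5,4)→(4,-3,3)
flip: (4,-3,3)→(3,3,4)
reduced (well bottom): (3,3,4) with a≤c, −a<b≤a
well minimum |f| = |-3| = 3 (negative-definite)

3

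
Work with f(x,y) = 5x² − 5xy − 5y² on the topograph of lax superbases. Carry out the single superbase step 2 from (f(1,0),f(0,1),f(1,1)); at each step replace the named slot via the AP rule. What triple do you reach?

start (5,-5,-5) = (f(1,0),f(0,1),f(1,1))
replace slot 2: 2·(5+(-5)) − (-5) = 5 → (5,5,-5)

5,5,-5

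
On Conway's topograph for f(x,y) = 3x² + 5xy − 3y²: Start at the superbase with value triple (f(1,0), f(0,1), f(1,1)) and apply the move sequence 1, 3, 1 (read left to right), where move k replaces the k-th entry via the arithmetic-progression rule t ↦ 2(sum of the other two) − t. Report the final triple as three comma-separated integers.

start (3,-3,5) = (f(1,0),f(0,1),f(1,1))
replace slot 1: 2·((-3)+5) − 3 = 1 → (1,-3,5)
replace slot 3: 2·(1+(-3)) − 5 = -9 → (1,-3,-9)
replace slot 1: 2·((-3)+(-9)) − 1 = -25 → (-25,-3,-9)

-25,-3,-9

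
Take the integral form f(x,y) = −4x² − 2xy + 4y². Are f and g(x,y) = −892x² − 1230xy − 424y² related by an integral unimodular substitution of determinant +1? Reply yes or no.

D₁ = 68, D₂ = 68
river cycle of f (length 6): (4, 2, -4), (-4, 6, 2), (2, 6, -4), (-4, 2, 4), (4, 6, -2), (-2, 6, 4)
river cycle of g (length 6): (-4, 6, 2), (2, 6, -4), (-4, 2, 4), (4, 6, -2), (-2, 6, 4), (4, 2, -4)
cycles coincide ⇒ equivalent

yes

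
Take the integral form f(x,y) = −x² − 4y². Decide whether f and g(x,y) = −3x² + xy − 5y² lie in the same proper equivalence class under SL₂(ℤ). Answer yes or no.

D₁ = -16, D₂ = -59
discriminants differ ⇒ not SL₂(ℤ)-equivalent

no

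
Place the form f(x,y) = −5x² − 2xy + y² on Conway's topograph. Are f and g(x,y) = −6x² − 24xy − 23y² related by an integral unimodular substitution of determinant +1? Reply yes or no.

D₁ = 24, D₂ = 24
river cycle of f (length 2): (1, 4, -2), (-2, 4, 1)
river cycle of g (length 2): (1, 4, -2), (-2, 4, 1)
cycles coincide ⇒ equivalent

yes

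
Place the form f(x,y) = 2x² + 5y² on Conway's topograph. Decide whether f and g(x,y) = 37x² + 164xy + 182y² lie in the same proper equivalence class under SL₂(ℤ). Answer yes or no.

D₁ = -40, D₂ = -40
f: reduced (well bottom): (2,0,5) with a≤c, −a<b≤a
g: translate: b→16 (≡164 mod 74), so (37,164,182)→(37,16,2)
g: flip: (37,16,2)→(2,-16,37)
g: translate: b→0 (≡-16 mod 4), so (2,-16,37)→(2,0,5)
g: reduced (well bottom): (2,0,5) with a≤c, −a<b≤a
reduced forms (2, 0, 5) vs (2, 0, 5) ⇒ equivalent

yes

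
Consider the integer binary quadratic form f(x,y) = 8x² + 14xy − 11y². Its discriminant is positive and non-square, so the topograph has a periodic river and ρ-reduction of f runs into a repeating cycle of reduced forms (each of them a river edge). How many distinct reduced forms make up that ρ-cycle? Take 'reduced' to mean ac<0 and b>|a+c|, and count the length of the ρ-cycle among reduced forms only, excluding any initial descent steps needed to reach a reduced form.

D = 548, ⌊√D⌋ = 23
river: ρ → (-11,8,11)
river: ρ → (11,14,-8)
river: ρ → (-8,18,7)
river: ρ → (7,10,-16)
river: ρ → (-16,22,1)
river: ρ → (1,22,-16)
river: ρ → (-16,10,7)
river: ρ → (7,18,-8)
river: ρ → (-8,14,11)
river: ρ → (11,8,-11)
river: ρ → (-11,14,8)
river: ρ → (8,18,-7)
river: ρ → (-7,10,16)
river: ρ → (16,22,-1)
river: ρ → (-1,22,16)
river: ρ → (16,10,-7)
river: ρ → (-7,18,8)
river: ρ → (8,14,-11)
ρ-cycle length = 18 (tail of 0 descent steps not counted)

18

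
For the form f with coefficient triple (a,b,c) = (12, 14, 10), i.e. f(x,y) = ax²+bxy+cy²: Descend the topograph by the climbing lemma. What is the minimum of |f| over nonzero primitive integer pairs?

translate: b→-10 (≡14 mod 24), so (12,14,10)→(12,-10,8)
flip: (12,-10,8)→(8,10,12)
translate: b→-6 (≡10 mod 16), so (8,10,12)→(8,-6,10)
reduced (well bottom): (8,-6,10) with a≤c, −a<b≤a
well minimum = a = 8

8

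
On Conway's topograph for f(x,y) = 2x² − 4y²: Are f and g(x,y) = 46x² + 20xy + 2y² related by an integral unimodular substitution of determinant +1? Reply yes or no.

D₁ = 32, D₂ = 32
river cycle of f (length 2): (2, 4, -2), (-2, 4, 2)
river cycle of g (length 2): (2, 4, -2), (-2, 4, 2)
cycles coincide ⇒ equivalent

yes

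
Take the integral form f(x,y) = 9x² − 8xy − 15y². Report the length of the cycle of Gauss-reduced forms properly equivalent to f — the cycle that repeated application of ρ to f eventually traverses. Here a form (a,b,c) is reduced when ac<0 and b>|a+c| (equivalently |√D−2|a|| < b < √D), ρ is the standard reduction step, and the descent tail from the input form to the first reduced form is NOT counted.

D = 604, ⌊√D⌋ = 24
descent: ρ → (-15,8,9)  [lands on river]
river: ρ → (9,10,-14)
river: ρ → (-14,18,5)
river: ρ → (5,22,-6)
river: ρ → (-6,14,17)
river: ρ → (17,20,-3)
river: ρ → (-3,22,10)
river: ρ → (10,18,-7)
river: ρ → (-7,24,1)
river: ρ → (1,24,-7)
river: ρ → (-7,18,10)
river: ρ → (10,22,-3)
river: ρ → (-3,20,17)
river: ρ → (17,14,-6)
river: ρ → (-6,22,5)
river: ρ → (5,18,-14)
river: ρ → (-14,10,9)
river: ρ → (9,8,-15)
river: ρ → (-15,22,2)
river: ρ → (2,22,-15)
ρ-cycle length = 20 (tail of 1 descent step not counted)

20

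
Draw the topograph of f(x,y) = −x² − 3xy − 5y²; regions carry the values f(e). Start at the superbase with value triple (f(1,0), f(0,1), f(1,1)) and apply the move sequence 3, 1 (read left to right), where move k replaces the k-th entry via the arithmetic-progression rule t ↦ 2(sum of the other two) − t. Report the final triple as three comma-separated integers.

start (-1,-5,-9) = (f(1,0),f(0,1),f(1,1))
replace slot 3: 2·((-1)+(-5)) − (-9) = -3 → (-1,-5,-3)
replace slot 1: 2·((-5)+(-3)) − (-1) = -15 → (-15,-5,-3)

-15,-5,-3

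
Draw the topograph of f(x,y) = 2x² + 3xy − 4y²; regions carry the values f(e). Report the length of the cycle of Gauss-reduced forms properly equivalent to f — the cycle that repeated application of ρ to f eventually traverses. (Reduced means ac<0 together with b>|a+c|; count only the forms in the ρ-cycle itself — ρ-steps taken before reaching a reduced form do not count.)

D = 41, ⌊√D⌋ = 6
river: ρ → (-4,5,1)
river: ρ → (1,5,-4)
river: ρ → (-4,3,2)
river: ρ → (2,5,-2)
river: ρ → (-2,3,4)
river: ρ → (4,5,-1)
river: ρ → (-1,5,4)
river: ρ → (4,3,-2)
river: ρ → (-2,5,2)
river: ρ → (2,3,-4)
ρ-cycle length = 10 (tail of 0 descent steps not counted)

10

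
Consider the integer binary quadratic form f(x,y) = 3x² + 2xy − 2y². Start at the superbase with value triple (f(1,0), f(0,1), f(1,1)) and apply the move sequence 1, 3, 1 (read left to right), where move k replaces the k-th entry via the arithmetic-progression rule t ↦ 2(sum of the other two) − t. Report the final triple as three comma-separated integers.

start (3,-2,3) = (f(1,0),f(0,1),f(1,1))
replace slot 1: 2·((-2)+3) − 3 = -1 → (-1,-2,3)
replace slot 3: 2·((-1)+(-2)) − 3 = -9 → (-1,-2,-9)
replace slot 1: 2·((-2)+(-9)) − (-1) = -21 → (-21,-2,-9)

-21,-2,-9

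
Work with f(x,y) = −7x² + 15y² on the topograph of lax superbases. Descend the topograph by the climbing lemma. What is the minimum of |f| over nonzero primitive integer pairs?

descent: ρ → (15,0,-7)
descent: ρ → (-7,14,8)  [lands on river]
river: ρ → (8,18,-3)
river: ρ → (-3,18,8)
river: ρ → (8,14,-7)
closes: descent 2, river 4
min |a| on river = 3

3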